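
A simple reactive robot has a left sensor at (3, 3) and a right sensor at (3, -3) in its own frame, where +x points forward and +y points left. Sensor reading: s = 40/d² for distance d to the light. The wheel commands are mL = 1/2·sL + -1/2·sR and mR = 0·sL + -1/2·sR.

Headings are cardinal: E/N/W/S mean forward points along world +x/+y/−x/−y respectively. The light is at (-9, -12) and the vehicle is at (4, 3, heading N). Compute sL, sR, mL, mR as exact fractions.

5/53 2/29 39/3074 -1/29

left sensor world pos  = (1, 6); dL² = 424
right sensor world pos = (7, 6); dR² = 580
sL = 40/424 = 5/53
sR = 40/580 = 2/29
mL = 1/2·sL + -1/2·sR = 39/3074
mR = 0·sL + -1/2·sR = -1/29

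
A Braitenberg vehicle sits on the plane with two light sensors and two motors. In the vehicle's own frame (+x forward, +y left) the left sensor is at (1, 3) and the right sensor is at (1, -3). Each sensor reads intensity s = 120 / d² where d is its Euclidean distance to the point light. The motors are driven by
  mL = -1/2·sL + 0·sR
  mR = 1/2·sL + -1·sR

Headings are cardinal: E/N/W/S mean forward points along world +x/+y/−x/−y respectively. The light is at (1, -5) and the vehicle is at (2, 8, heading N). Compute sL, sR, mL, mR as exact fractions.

left sensor world pos  = (-1, 9); dL² = 200
right sensor world pos = (5, 9); dR² = 212
sL = 120/200 = 3/5
sR = 120/212 = 30/53
mL = -1/2·sL + 0·sR = -3/10
mR = 1/2·sL + -1·sR = -141/530

3/5 30/53 -3/10 -141/530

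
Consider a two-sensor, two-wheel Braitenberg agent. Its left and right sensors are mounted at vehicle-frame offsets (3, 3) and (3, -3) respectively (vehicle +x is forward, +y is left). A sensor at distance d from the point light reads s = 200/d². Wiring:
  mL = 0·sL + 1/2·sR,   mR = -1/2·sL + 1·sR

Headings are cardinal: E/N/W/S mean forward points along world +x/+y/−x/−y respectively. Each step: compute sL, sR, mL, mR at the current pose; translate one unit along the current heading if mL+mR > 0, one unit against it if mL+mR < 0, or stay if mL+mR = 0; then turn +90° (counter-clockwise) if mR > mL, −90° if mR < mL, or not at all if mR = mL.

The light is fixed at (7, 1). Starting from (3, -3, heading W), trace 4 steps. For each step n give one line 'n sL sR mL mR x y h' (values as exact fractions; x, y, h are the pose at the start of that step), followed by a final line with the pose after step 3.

n=0: pose=(3,-3,W); sL=100/49, sR=4; mL=2, mR=146/49; mL+mR=244/49 → advance +1; mR−mL=48/49 → turn +1·90°
n=1: pose=(2,-3,S); sL=200/53, sR=200/113; mL=100/113, mR=-700/5989; mL+mR=4600/5989 → advance +1; mR−mL=-6000/5989 → turn -1·90°
n=2: pose=(2,-4,W); sL=25/16, sR=50/17; mL=25/17, mR=1175/544; mL+mR=1975/544 → advance +1; mR−mL=375/544 → turn +1·90°
n=3: pose=(1,-4,S); sL=200/73, sR=40/29; mL=20/29, mR=20/2117; mL+mR=1480/2117 → advance +1; mR−mL=-1440/2117 → turn -1·90°

0 100/49 4 2 146/49 3 -3 W
1 200/53 200/113 100/113 -700/5989 2 -3 S
2 25/16 50/17 25/17 1175/544 2 -4 W
3 200/73 40/29 20/29 20/2117 1 -4 S
final 1 -5 W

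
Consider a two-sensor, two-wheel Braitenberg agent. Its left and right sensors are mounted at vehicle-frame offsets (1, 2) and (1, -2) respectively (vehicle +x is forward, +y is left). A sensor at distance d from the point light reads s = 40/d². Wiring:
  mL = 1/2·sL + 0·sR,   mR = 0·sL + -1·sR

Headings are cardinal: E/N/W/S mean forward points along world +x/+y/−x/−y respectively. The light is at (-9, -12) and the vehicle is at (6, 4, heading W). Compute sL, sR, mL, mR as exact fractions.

left sensor world pos  = (5, 2); dL² = 392
right sensor world pos = (5, 6); dR² = 520
sL = 40/392 = 5/49
sR = 40/520 = 1/13
mL = 1/2·sL + 0·sR = 5/98
mR = 0·sL + -1·sR = -1/13

5/49 1/13 5/98 -1/13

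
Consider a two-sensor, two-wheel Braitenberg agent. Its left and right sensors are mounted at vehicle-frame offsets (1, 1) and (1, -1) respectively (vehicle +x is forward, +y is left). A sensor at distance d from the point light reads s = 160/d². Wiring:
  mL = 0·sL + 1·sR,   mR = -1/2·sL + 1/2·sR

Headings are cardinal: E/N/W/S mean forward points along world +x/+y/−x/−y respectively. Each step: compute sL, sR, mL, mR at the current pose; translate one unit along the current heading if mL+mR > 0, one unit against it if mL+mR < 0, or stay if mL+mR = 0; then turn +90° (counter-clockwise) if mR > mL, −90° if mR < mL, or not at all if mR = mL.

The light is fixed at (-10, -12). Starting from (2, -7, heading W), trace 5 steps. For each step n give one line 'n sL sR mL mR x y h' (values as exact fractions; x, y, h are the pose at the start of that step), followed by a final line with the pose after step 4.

0 160/137 160/157 160/157 -1600/21509 2 -7 W
1 20/17 8/9 8/9 -22/153 1 -7 N
2 160/193 160/169 160/169 1920/32617 1 -6 E
3 80/97 80/73 80/73 960/7081 2 -6 S
4 160/137 160/157 160/157 -1600/21509 2 -7 W
final 1 -7 N

n=0: pose=(2,-7,W); sL=160/137, sR=160/157; mL=160/157, mR=-1600/21509; mL+mR=20320/21509 → advance +1; mR−mL=-23520/21509 → turn -1·90°
n=1: pose=(1,-7,N); sL=20/17, sR=8/9; mL=8/9, mR=-22/153; mL+mR=38/51 → advance +1; mR−mL=-158/153 → turn -1·90°
n=2: pose=(1,-6,E); sL=160/193, sR=160/169; mL=160/169, mR=1920/32617; mL+mR=32800/32617 → advance +1; mR−mL=-28960/32617 → turn -1·90°
n=3: pose=(2,-6,S); sL=80/97, sR=80/73; mL=80/73, mR=960/7081; mL+mR=8720/7081 → advance +1; mR−mL=-6800/7081 → turn -1·90°
n=4: pose=(2,-7,W); sL=160/137, sR=160/157; mL=160/157, mR=-1600/21509; mL+mR=20320/21509 → advance +1; mR−mL=-23520/21509 → turn -1·90°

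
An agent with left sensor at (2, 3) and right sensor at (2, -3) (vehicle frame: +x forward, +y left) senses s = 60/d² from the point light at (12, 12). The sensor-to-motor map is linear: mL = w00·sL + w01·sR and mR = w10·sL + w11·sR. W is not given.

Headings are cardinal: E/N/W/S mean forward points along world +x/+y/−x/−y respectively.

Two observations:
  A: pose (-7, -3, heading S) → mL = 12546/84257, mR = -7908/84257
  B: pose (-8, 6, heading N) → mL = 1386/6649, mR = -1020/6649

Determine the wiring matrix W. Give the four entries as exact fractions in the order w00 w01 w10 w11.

obs A: pose=(-7,-3,S) → sL=12/109, sR=60/773, mL=12546/84257, mR=-7908/84257
obs B: pose=(-8,6,N) → sL=12/109, sR=12/61, mL=1386/6649, mR=-1020/6649
sensor matrix S = [[12/109, 60/773], [12/109, 12/61]]; det S = 67392/5139677
solve [mL_A; mL_B] = S·[w00; w01] and [mR_A; mR_B] = S·[w10; w11]:
  w00 = 1, w01 = 1/2, w10 = -1/2, w11 = -1/2

1 1/2 -1/2 -1/2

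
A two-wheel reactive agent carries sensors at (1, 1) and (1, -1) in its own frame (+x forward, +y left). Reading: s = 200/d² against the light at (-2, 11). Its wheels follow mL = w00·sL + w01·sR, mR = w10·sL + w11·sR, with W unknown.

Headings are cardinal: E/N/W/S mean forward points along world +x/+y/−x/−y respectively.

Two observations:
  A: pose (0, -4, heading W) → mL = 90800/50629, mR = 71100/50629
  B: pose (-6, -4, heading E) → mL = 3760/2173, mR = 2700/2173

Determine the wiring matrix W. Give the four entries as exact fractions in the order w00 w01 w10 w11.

obs A: pose=(0,-4,W) → sL=200/257, sR=200/197, mL=90800/50629, mR=71100/50629
obs B: pose=(-6,-4,E) → sL=40/41, sR=40/53, mL=3760/2173, mR=2700/2173
sensor matrix S = [[200/257, 200/197], [40/41, 40/53]]; det S = -44352000/110016817
solve [mL_A; mL_B] = S·[w00; w01] and [mR_A; mR_B] = S·[w10; w11]:
  w00 = 1, w01 = 1, w10 = 1/2, w11 = 1

1 1 1/2 1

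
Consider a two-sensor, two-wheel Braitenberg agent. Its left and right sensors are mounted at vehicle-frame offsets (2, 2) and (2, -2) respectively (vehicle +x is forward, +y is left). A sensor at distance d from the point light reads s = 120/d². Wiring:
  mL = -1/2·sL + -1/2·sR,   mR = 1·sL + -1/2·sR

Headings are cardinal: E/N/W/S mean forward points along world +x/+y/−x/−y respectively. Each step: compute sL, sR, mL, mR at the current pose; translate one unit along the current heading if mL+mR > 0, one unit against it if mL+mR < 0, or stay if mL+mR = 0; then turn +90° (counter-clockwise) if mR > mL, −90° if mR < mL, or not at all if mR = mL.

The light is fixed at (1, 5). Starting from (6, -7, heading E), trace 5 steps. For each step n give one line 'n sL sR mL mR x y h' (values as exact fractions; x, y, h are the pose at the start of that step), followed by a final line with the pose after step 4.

n=0: pose=(6,-7,E); sL=120/149, sR=24/49; mL=-4728/7301, mR=4092/7301; mL+mR=-636/7301 → advance -1; mR−mL=180/149 → turn +1·90°
n=1: pose=(5,-7,N); sL=15/13, sR=15/17; mL=-225/221, mR=315/442; mL+mR=-135/442 → advance -1; mR−mL=45/26 → turn +1·90°
n=2: pose=(5,-8,W); sL=120/229, sR=24/25; mL=-4248/5725, mR=252/5725; mL+mR=-3996/5725 → advance -1; mR−mL=180/229 → turn +1·90°
n=3: pose=(6,-8,S); sL=60/137, sR=20/39; mL=-2540/5343, mR=970/5343; mL+mR=-1570/5343 → advance -1; mR−mL=90/137 → turn +1·90°
n=4: pose=(6,-7,E); sL=120/149, sR=24/49; mL=-4728/7301, mR=4092/7301; mL+mR=-636/7301 → advance -1; mR−mL=180/149 → turn +1·90°

0 120/149 24/49 -4728/7301 4092/7301 6 -7 E
1 15/13 15/17 -225/221 315/442 5 -7 N
2 120/229 24/25 -4248/5725 252/5725 5 -8 W
3 60/137 20/39 -2540/5343 970/5343 6 -8 S
4 120/149 24/49 -4728/7301 4092/7301 6 -7 E
final 5 -7 N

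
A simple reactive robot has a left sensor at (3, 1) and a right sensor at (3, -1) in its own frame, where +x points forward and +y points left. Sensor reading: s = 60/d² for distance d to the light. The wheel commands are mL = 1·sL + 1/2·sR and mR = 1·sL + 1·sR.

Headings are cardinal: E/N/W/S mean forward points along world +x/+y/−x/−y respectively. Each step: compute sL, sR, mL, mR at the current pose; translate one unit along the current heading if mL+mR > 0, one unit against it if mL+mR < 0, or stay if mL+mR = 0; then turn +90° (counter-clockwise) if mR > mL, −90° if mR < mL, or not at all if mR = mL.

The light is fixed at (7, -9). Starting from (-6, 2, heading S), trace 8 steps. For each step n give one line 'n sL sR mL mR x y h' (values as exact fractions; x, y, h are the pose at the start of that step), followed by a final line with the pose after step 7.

0 15/52 3/13 21/52 27/52 -6 2 S
1 60/221 60/181 17490/40001 24120/40001 -6 1 E
2 30/169 6/29 1377/4901 1884/4901 -5 1 N
3 12/65 20/123 2126/7995 2776/7995 -5 2 W
4 15/52 3/13 21/52 27/52 -6 2 S
5 60/221 60/181 17490/40001 24120/40001 -6 1 E
6 30/169 6/29 1377/4901 1884/4901 -5 1 N
7 12/65 20/123 2126/7995 2776/7995 -5 2 W
final -6 2 S

n=0: pose=(-6,2,S); sL=15/52, sR=3/13; mL=21/52, mR=27/52; mL+mR=12/13 → advance +1; mR−mL=3/26 → turn +1·90°
n=1: pose=(-6,1,E); sL=60/221, sR=60/181; mL=17490/40001, mR=24120/40001; mL+mR=41610/40001 → advance +1; mR−mL=30/181 → turn +1·90°
n=2: pose=(-5,1,N); sL=30/169, sR=6/29; mL=1377/4901, mR=1884/4901; mL+mR=3261/4901 → advance +1; mR−mL=3/29 → turn +1·90°
n=3: pose=(-5,2,W); sL=12/65, sR=20/123; mL=2126/7995, mR=2776/7995; mL+mR=1634/2665 → advance +1; mR−mL=10/123 → turn +1·90°
n=4: pose=(-6,2,S); sL=15/52, sR=3/13; mL=21/52, mR=27/52; mL+mR=12/13 → advance +1; mR−mL=3/26 → turn +1·90°
n=5: pose=(-6,1,E); sL=60/221, sR=60/181; mL=17490/40001, mR=24120/40001; mL+mR=41610/40001 → advance +1; mR−mL=30/181 → turn +1·90°
n=6: pose=(-5,1,N); sL=30/169, sR=6/29; mL=1377/4901, mR=1884/4901; mL+mR=3261/4901 → advance +1; mR−mL=3/29 → turn +1·90°
n=7: pose=(-5,2,W); sL=12/65, sR=20/123; mL=2126/7995, mR=2776/7995; mL+mR=1634/2665 → advance +1; mR−mL=10/123 → turn +1·90°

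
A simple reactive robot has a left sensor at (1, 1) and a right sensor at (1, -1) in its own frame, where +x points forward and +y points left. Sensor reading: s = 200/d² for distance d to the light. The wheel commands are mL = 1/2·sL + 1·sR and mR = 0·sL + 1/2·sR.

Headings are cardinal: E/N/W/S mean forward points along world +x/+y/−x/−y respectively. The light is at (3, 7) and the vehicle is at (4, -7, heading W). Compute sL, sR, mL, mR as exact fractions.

left sensor world pos  = (3, -8); dL² = 225
right sensor world pos = (3, -6); dR² = 169
sL = 200/225 = 8/9
sR = 200/169 = 200/169
mL = 1/2·sL + 1·sR = 2476/1521
mR = 0·sL + 1/2·sR = 100/169

8/9 200/169 2476/1521 100/169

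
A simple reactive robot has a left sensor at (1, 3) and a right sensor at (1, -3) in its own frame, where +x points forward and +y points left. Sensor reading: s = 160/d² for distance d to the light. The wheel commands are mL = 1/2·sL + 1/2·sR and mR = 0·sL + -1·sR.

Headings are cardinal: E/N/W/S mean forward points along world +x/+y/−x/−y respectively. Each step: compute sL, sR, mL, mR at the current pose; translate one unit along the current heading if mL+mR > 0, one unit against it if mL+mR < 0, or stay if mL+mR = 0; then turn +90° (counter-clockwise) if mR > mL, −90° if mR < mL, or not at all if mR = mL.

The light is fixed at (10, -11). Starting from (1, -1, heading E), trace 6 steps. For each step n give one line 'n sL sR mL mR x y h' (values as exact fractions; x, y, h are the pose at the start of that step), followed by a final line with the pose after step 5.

n=0: pose=(1,-1,E); sL=160/233, sR=160/113; mL=27680/26329, mR=-160/113; mL+mR=-9600/26329 → advance -1; mR−mL=-64960/26329 → turn -1·90°
n=1: pose=(0,-1,S); sL=16/13, sR=16/25; mL=304/325, mR=-16/25; mL+mR=96/325 → advance +1; mR−mL=-512/325 → turn -1·90°
n=2: pose=(0,-2,W); sL=160/157, sR=32/53; mL=6752/8321, mR=-32/53; mL+mR=1728/8321 → advance +1; mR−mL=-11776/8321 → turn -1·90°
n=3: pose=(-1,-2,N); sL=20/37, sR=40/41; mL=1150/1517, mR=-40/41; mL+mR=-330/1517 → advance -1; mR−mL=-2630/1517 → turn -1·90°
n=4: pose=(-1,-3,E); sL=160/221, sR=32/25; mL=5536/5525, mR=-32/25; mL+mR=-1536/5525 → advance -1; mR−mL=-12608/5525 → turn -1·90°
n=5: pose=(-2,-3,S); sL=16/13, sR=80/137; mL=1616/1781, mR=-80/137; mL+mR=576/1781 → advance +1; mR−mL=-2656/1781 → turn -1·90°

0 160/233 160/113 27680/26329 -160/113 1 -1 E
1 16/13 16/25 304/325 -16/25 0 -1 S
2 160/157 32/53 6752/8321 -32/53 0 -2 W
3 20/37 40/41 1150/1517 -40/41 -1 -2 N
4 160/221 32/25 5536/5525 -32/25 -1 -3 E
5 16/13 80/137 1616/1781 -80/137 -2 -3 S
final -2 -4 W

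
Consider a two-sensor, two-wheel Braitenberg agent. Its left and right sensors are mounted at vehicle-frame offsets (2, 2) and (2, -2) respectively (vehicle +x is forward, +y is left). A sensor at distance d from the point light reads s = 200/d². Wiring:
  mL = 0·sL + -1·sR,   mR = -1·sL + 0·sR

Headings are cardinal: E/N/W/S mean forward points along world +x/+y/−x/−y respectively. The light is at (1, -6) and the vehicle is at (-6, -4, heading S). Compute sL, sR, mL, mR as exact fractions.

8 200/81 -200/81 -8

left sensor world pos  = (-4, -6); dL² = 25
right sensor world pos = (-8, -6); dR² = 81
sL = 200/25 = 8
sR = 200/81 = 200/81
mL = 0·sL + -1·sR = -200/81
mR = -1·sL + 0·sR = -8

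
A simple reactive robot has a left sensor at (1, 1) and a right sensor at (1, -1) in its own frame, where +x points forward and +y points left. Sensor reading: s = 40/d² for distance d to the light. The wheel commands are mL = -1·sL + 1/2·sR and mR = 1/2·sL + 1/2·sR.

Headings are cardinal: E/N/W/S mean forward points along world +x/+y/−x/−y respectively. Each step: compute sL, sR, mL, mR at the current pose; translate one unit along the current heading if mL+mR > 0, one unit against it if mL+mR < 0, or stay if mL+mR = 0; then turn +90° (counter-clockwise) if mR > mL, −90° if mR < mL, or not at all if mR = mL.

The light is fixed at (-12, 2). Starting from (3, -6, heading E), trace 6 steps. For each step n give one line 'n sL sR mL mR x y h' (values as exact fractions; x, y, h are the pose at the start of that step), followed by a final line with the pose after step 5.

0 8/61 40/337 -1476/20557 2568/20557 3 -6 E
1 20/137 20/169 -2010/23153 3060/23153 4 -6 N
2 40/289 40/261 -4660/75429 11000/75429 4 -5 W
3 1/8 2/13 -5/104 29/208 3 -5 S
4 8/61 40/337 -1476/20557 2568/20557 3 -6 E
5 20/137 20/169 -2010/23153 3060/23153 4 -6 N
final 4 -5 W

n=0: pose=(3,-6,E); sL=8/61, sR=40/337; mL=-1476/20557, mR=2568/20557; mL+mR=1092/20557 → advance +1; mR−mL=12/61 → turn +1·90°
n=1: pose=(4,-6,N); sL=20/137, sR=20/169; mL=-2010/23153, mR=3060/23153; mL+mR=1050/23153 → advance +1; mR−mL=30/137 → turn +1·90°
n=2: pose=(4,-5,W); sL=40/289, sR=40/261; mL=-4660/75429, mR=11000/75429; mL+mR=6340/75429 → advance +1; mR−mL=60/289 → turn +1·90°
n=3: pose=(3,-5,S); sL=1/8, sR=2/13; mL=-5/104, mR=29/208; mL+mR=19/208 → advance +1; mR−mL=3/16 → turn +1·90°
n=4: pose=(3,-6,E); sL=8/61, sR=40/337; mL=-1476/20557, mR=2568/20557; mL+mR=1092/20557 → advance +1; mR−mL=12/61 → turn +1·90°
n=5: pose=(4,-6,N); sL=20/137, sR=20/169; mL=-2010/23153, mR=3060/23153; mL+mR=1050/23153 → advance +1; mR−mL=30/137 → turn +1·90°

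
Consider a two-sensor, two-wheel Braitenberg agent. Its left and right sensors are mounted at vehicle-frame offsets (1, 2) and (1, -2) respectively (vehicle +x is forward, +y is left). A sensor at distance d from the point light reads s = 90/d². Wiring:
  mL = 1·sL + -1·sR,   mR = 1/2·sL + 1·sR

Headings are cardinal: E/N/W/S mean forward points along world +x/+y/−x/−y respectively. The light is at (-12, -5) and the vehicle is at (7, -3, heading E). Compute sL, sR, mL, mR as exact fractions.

left sensor world pos  = (8, -1); dL² = 416
right sensor world pos = (8, -5); dR² = 400
sL = 90/416 = 45/208
sR = 90/400 = 9/40
mL = 1·sL + -1·sR = -9/1040
mR = 1/2·sL + 1·sR = 693/2080

45/208 9/40 -9/1040 693/2080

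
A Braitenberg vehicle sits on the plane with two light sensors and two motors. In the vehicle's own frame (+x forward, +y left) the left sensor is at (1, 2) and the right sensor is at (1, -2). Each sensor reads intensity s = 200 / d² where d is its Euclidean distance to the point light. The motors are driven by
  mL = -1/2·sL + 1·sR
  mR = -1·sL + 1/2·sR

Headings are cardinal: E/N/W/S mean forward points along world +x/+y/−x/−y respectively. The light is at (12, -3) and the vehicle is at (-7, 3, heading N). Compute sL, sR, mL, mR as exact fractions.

left sensor world pos  = (-9, 4); dL² = 490
right sensor world pos = (-5, 4); dR² = 338
sL = 200/490 = 20/49
sR = 200/338 = 100/169
mL = -1/2·sL + 1·sR = 3210/8281
mR = -1·sL + 1/2·sR = -930/8281

20/49 100/169 3210/8281 -930/8281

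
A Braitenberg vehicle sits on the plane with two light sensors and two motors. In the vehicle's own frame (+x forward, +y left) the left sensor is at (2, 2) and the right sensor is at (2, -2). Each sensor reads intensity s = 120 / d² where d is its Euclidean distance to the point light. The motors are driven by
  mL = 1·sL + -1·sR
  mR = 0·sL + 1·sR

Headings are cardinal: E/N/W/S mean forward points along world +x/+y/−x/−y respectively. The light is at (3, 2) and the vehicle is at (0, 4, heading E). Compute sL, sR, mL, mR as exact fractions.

left sensor world pos  = (2, 6); dL² = 17
right sensor world pos = (2, 2); dR² = 1
sL = 120/17 = 120/17
sR = 120/1 = 120
mL = 1·sL + -1·sR = -1920/17
mR = 0·sL + 1·sR = 120

120/17 120 -1920/17 120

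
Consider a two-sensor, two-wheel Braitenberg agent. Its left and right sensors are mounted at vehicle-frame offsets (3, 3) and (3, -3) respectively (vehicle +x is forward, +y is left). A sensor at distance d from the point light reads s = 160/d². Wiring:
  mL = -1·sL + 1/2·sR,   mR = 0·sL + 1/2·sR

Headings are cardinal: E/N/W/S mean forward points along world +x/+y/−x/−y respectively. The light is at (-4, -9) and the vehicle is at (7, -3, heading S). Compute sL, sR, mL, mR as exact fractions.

left sensor world pos  = (10, -6); dL² = 205
right sensor world pos = (4, -6); dR² = 73
sL = 160/205 = 32/41
sR = 160/73 = 160/73
mL = -1·sL + 1/2·sR = 944/2993
mR = 0·sL + 1/2·sR = 80/73

32/41 160/73 944/2993 80/73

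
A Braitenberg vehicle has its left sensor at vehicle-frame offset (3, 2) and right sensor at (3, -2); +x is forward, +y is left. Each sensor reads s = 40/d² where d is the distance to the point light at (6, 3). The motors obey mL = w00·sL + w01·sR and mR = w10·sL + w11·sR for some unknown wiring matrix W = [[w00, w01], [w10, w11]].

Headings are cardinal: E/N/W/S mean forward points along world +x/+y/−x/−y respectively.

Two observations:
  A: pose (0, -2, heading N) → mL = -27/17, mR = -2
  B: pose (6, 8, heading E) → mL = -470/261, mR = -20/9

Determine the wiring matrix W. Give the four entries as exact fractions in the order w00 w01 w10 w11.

obs A: pose=(0,-2,N) → sL=10/17, sR=2, mL=-27/17, mR=-2
obs B: pose=(6,8,E) → sL=20/29, sR=20/9, mL=-470/261, mR=-20/9
sensor matrix S = [[10/17, 2], [20/29, 20/9]]; det S = -320/4437
solve [mL_A; mL_B] = S·[w00; w01] and [mR_A; mR_B] = S·[w10; w11]:
  w00 = -1, w01 = -1/2, w10 = 0, w11 = -1

-1 -1/2 0 -1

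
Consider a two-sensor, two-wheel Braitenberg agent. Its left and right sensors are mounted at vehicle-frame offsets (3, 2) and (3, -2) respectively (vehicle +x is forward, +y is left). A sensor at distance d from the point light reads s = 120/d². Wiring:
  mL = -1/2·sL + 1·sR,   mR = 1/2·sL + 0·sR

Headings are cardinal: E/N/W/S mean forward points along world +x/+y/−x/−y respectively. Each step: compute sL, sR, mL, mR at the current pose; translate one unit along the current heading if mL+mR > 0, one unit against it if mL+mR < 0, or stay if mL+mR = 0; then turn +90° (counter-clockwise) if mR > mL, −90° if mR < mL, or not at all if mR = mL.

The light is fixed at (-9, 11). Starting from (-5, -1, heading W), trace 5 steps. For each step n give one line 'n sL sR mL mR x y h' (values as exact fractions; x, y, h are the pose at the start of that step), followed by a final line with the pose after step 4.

0 120/197 120/101 17580/19897 60/197 -5 -1 W
1 60/41 60/53 870/2173 30/41 -6 -1 N
2 120/169 40/27 5140/4563 60/169 -6 0 W
3 15/8 3/2 9/16 15/16 -7 0 N
4 24/29 24/13 540/377 12/29 -7 1 W
final -8 1 N

n=0: pose=(-5,-1,W); sL=120/197, sR=120/101; mL=17580/19897, mR=60/197; mL+mR=120/101 → advance +1; mR−mL=-11520/19897 → turn -1·90°
n=1: pose=(-6,-1,N); sL=60/41, sR=60/53; mL=870/2173, mR=30/41; mL+mR=60/53 → advance +1; mR−mL=720/2173 → turn +1·90°
n=2: pose=(-6,0,W); sL=120/169, sR=40/27; mL=5140/4563, mR=60/169; mL+mR=40/27 → advance +1; mR−mL=-3520/4563 → turn -1·90°
n=3: pose=(-7,0,N); sL=15/8, sR=3/2; mL=9/16, mR=15/16; mL+mR=3/2 → advance +1; mR−mL=3/8 → turn +1·90°
n=4: pose=(-7,1,W); sL=24/29, sR=24/13; mL=540/377, mR=12/29; mL+mR=24/13 → advance +1; mR−mL=-384/377 → turn -1·90°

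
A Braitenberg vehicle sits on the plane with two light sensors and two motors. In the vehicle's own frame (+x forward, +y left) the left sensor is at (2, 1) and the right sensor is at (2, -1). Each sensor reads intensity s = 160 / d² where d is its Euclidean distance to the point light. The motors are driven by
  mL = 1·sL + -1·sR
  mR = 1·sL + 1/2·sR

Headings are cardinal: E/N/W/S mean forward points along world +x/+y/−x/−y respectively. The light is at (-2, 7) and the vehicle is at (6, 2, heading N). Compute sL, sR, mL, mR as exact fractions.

left sensor world pos  = (5, 4); dL² = 58
right sensor world pos = (7, 4); dR² = 90
sL = 160/58 = 80/29
sR = 160/90 = 16/9
mL = 1·sL + -1·sR = 256/261
mR = 1·sL + 1/2·sR = 952/261

80/29 16/9 256/261 952/261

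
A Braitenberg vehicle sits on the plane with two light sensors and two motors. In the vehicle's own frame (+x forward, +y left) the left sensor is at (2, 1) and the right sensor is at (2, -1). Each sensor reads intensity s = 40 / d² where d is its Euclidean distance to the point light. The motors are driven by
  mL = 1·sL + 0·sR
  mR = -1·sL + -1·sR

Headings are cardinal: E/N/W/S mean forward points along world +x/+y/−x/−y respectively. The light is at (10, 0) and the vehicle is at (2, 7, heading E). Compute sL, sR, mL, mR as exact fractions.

2/5 5/9 2/5 -43/45

left sensor world pos  = (4, 8); dL² = 100
right sensor world pos = (4, 6); dR² = 72
sL = 40/100 = 2/5
sR = 40/72 = 5/9
mL = 1·sL + 0·sR = 2/5
mR = -1·sL + -1·sR = -43/45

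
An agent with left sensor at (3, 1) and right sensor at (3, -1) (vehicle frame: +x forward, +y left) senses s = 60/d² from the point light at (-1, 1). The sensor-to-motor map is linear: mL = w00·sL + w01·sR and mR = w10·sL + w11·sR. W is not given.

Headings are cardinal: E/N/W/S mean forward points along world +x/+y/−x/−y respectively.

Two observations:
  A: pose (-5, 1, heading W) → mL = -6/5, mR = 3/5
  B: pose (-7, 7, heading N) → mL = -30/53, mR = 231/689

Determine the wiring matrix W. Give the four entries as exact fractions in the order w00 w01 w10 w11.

0 -1 -1/2 1

obs A: pose=(-5,1,W) → sL=6/5, sR=6/5, mL=-6/5, mR=3/5
obs B: pose=(-7,7,N) → sL=6/13, sR=30/53, mL=-30/53, mR=231/689
sensor matrix S = [[6/5, 6/5], [6/13, 30/53]]; det S = 432/3445
solve [mL_A; mL_B] = S·[w00; w01] and [mR_A; mR_B] = S·[w10; w11]:
  w00 = 0, w01 = -1, w10 = -1/2, w11 = 1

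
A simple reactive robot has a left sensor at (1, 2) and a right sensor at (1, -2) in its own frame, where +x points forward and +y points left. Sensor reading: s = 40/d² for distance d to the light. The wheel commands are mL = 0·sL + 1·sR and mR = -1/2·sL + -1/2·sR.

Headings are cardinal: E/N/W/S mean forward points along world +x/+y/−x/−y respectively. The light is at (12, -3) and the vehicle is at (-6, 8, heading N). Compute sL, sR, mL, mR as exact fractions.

5/68 1/10 1/10 -59/680

left sensor world pos  = (-8, 9); dL² = 544
right sensor world pos = (-4, 9); dR² = 400
sL = 40/544 = 5/68
sR = 40/400 = 1/10
mL = 0·sL + 1·sR = 1/10
mR = -1/2·sL + -1/2·sR = -59/680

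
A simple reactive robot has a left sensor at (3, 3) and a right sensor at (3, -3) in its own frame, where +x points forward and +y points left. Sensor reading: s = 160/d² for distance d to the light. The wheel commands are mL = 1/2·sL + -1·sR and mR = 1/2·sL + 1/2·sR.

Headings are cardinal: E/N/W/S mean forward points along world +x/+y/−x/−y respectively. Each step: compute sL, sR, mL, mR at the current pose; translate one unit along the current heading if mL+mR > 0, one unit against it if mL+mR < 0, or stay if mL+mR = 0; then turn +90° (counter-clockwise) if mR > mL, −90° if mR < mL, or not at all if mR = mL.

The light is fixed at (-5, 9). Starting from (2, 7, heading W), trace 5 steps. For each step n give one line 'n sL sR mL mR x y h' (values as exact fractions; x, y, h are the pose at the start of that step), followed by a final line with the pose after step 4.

n=0: pose=(2,7,W); sL=160/41, sR=160/17; mL=-5200/697, mR=4640/697; mL+mR=-560/697 → advance -1; mR−mL=240/17 → turn +1·90°
n=1: pose=(3,7,S); sL=80/73, sR=16/5; mL=-968/365, mR=784/365; mL+mR=-184/365 → advance -1; mR−mL=24/5 → turn +1·90°
n=2: pose=(3,8,E); sL=32/25, sR=160/137; mL=-1808/3425, mR=4192/3425; mL+mR=2384/3425 → advance +1; mR−mL=240/137 → turn +1·90°
n=3: pose=(4,8,N); sL=4, sR=40/37; mL=34/37, mR=94/37; mL+mR=128/37 → advance +1; mR−mL=60/37 → turn +1·90°
n=4: pose=(4,9,W); sL=32/9, sR=32/9; mL=-16/9, mR=32/9; mL+mR=16/9 → advance +1; mR−mL=16/3 → turn +1·90°

0 160/41 160/17 -5200/697 4640/697 2 7 W
1 80/73 16/5 -968/365 784/365 3 7 S
2 32/25 160/137 -1808/3425 4192/3425 3 8 E
3 4 40/37 34/37 94/37 4 8 N
4 32/9 32/9 -16/9 32/9 4 9 W
final 3 9 S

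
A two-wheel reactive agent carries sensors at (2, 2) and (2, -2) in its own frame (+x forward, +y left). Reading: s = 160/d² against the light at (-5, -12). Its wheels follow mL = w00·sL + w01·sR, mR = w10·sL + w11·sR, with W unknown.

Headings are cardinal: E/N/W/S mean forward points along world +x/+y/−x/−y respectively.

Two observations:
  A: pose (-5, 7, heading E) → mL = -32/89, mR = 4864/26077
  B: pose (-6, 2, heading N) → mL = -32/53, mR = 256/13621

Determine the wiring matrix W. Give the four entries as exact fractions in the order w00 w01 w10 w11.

obs A: pose=(-5,7,E) → sL=32/89, sR=160/293, mL=-32/89, mR=4864/26077
obs B: pose=(-6,2,N) → sL=32/53, sR=160/257, mL=-32/53, mR=256/13621
sensor matrix S = [[32/89, 160/293], [32/53, 160/257]]; det S = -37601280/355194817
solve [mL_A; mL_B] = S·[w00; w01] and [mR_A; mR_B] = S·[w10; w11]:
  w00 = -1, w01 = 0, w10 = -1, w11 = 1

-1 0 -1 1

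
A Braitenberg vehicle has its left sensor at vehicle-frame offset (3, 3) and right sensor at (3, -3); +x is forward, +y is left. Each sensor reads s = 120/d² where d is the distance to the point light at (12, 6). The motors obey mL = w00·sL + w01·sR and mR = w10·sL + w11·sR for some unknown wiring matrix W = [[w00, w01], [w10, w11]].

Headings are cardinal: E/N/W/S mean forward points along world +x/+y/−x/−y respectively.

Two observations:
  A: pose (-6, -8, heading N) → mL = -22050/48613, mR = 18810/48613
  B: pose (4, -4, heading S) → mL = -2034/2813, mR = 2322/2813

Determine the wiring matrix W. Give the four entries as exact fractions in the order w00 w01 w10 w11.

-1/2 -1 1 1/2

obs A: pose=(-6,-8,N) → sL=60/281, sR=60/173, mL=-22050/48613, mR=18810/48613
obs B: pose=(4,-4,S) → sL=60/97, sR=12/29, mL=-2034/2813, mR=2322/2813
sensor matrix S = [[60/281, 60/173], [60/97, 12/29]]; det S = -17254080/136748369
solve [mL_A; mL_B] = S·[w00; w01] and [mR_A; mR_B] = S·[w10; w11]:
  w00 = -1/2, w01 = -1, w10 = 1, w11 = 1/2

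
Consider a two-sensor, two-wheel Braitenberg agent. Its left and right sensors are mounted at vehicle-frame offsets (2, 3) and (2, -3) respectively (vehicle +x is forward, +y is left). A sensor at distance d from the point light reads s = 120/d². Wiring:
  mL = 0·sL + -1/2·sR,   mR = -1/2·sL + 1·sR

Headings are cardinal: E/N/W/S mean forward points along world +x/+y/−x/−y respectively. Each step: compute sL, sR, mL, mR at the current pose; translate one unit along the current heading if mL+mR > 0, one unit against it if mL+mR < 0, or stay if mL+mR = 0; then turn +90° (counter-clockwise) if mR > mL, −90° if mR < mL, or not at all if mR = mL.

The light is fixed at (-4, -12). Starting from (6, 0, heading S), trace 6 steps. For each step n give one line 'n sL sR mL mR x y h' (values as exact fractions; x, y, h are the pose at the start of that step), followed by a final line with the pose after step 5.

0 120/269 120/149 -60/149 23340/40081 6 0 S
1 6/17 15/26 -15/52 177/442 6 -1 E
2 120/233 24/73 -12/73 1212/17009 7 -1 N
3 12/13 12/25 -6/25 6/325 7 -2 W
4 120/289 24/29 -12/29 5196/8381 8 -2 S
5 6/17 15/29 -15/58 168/493 8 -3 E
final 9 -3 N

n=0: pose=(6,0,S); sL=120/269, sR=120/149; mL=-60/149, mR=23340/40081; mL+mR=7200/40081 → advance +1; mR−mL=39480/40081 → turn +1·90°
n=1: pose=(6,-1,E); sL=6/17, sR=15/26; mL=-15/52, mR=177/442; mL+mR=99/884 → advance +1; mR−mL=609/884 → turn +1·90°
n=2: pose=(7,-1,N); sL=120/233, sR=24/73; mL=-12/73, mR=1212/17009; mL+mR=-1584/17009 → advance -1; mR−mL=4008/17009 → turn +1·90°
n=3: pose=(7,-2,W); sL=12/13, sR=12/25; mL=-6/25, mR=6/325; mL+mR=-72/325 → advance -1; mR−mL=84/325 → turn +1·90°
n=4: pose=(8,-2,S); sL=120/289, sR=24/29; mL=-12/29, mR=5196/8381; mL+mR=1728/8381 → advance +1; mR−mL=8664/8381 → turn +1·90°
n=5: pose=(8,-3,E); sL=6/17, sR=15/29; mL=-15/58, mR=168/493; mL+mR=81/986 → advance +1; mR−mL=591/986 → turn +1·90°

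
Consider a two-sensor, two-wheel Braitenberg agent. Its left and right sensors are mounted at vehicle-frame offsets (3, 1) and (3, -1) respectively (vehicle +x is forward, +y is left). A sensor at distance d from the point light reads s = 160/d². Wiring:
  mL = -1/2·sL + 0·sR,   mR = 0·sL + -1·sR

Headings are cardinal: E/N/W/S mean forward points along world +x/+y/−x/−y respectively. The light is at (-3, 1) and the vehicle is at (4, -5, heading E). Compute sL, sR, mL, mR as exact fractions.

left sensor world pos  = (7, -4); dL² = 125
right sensor world pos = (7, -6); dR² = 149
sL = 160/125 = 32/25
sR = 160/149 = 160/149
mL = -1/2·sL + 0·sR = -16/25
mR = 0·sL + -1·sR = -160/149

32/25 160/149 -16/25 -160/149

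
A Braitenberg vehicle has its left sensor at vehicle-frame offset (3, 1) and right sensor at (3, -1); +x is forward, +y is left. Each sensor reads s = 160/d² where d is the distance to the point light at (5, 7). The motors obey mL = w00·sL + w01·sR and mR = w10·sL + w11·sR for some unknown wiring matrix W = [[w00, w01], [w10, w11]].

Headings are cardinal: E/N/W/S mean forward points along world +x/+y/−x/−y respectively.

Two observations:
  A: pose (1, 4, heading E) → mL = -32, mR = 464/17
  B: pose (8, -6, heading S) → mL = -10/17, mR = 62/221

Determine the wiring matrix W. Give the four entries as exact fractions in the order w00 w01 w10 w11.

obs A: pose=(1,4,E) → sL=32, sR=160/17, mL=-32, mR=464/17
obs B: pose=(8,-6,S) → sL=10/17, sR=8/13, mL=-10/17, mR=62/221
sensor matrix S = [[32, 160/17], [10/17, 8/13]]; det S = 53184/3757
solve [mL_A; mL_B] = S·[w00; w01] and [mR_A; mR_B] = S·[w10; w11]:
  w00 = -1, w01 = 0, w10 = 1, w11 = -1/2

-1 0 1 -1/2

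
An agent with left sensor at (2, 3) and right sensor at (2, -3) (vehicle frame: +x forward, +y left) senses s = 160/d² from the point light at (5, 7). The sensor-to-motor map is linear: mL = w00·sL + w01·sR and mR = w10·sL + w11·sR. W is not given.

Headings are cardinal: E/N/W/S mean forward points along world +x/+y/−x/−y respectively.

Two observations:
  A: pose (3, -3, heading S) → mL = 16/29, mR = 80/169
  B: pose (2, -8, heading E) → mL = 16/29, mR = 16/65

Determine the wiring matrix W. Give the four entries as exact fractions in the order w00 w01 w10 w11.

1/2 0 0 1/2

obs A: pose=(3,-3,S) → sL=32/29, sR=160/169, mL=16/29, mR=80/169
obs B: pose=(2,-8,E) → sL=32/29, sR=32/65, mL=16/29, mR=16/65
sensor matrix S = [[32/29, 160/169], [32/29, 32/65]]; det S = -12288/24505
solve [mL_A; mL_B] = S·[w00; w01] and [mR_A; mR_B] = S·[w10; w11]:
  w00 = 1/2, w01 = 0, w10 = 0, w11 = 1/2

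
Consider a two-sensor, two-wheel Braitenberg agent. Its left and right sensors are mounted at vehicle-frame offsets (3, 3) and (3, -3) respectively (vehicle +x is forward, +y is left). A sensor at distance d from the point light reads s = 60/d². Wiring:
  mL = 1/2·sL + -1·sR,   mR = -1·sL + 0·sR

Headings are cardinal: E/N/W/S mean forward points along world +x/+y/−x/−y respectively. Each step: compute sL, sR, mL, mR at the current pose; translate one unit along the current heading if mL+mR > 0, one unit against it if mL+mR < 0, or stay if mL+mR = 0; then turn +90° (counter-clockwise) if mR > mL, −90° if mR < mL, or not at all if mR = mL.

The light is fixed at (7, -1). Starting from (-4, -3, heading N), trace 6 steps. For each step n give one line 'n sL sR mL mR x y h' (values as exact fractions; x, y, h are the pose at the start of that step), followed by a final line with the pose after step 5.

n=0: pose=(-4,-3,N); sL=60/197, sR=12/13; mL=-1974/2561, mR=-60/197; mL+mR=-2754/2561 → advance -1; mR−mL=1194/2561 → turn +1·90°
n=1: pose=(-4,-4,W); sL=15/58, sR=15/49; mL=-1005/5684, mR=-15/58; mL+mR=-2475/5684 → advance -1; mR−mL=-465/5684 → turn -1·90°
n=2: pose=(-3,-4,N); sL=60/169, sR=60/49; mL=-8670/8281, mR=-60/169; mL+mR=-11610/8281 → advance -1; mR−mL=5730/8281 → turn +1·90°
n=3: pose=(-3,-5,W); sL=30/109, sR=6/17; mL=-399/1853, mR=-30/109; mL+mR=-909/1853 → advance -1; mR−mL=-111/1853 → turn -1·90°
n=4: pose=(-2,-5,N); sL=12/29, sR=60/37; mL=-1518/1073, mR=-12/29; mL+mR=-1962/1073 → advance -1; mR−mL=1074/1073 → turn +1·90°
n=5: pose=(-2,-6,W); sL=15/52, sR=15/37; mL=-1005/3848, mR=-15/52; mL+mR=-2115/3848 → advance -1; mR−mL=-105/3848 → turn -1·90°

0 60/197 12/13 -1974/2561 -60/197 -4 -3 N
1 15/58 15/49 -1005/5684 -15/58 -4 -4 W
2 60/169 60/49 -8670/8281 -60/169 -3 -4 N
3 30/109 6/17 -399/1853 -30/109 -3 -5 W
4 12/29 60/37 -1518/1073 -12/29 -2 -5 N
5 15/52 15/37 -1005/3848 -15/52 -2 -6 W
final -1 -6 N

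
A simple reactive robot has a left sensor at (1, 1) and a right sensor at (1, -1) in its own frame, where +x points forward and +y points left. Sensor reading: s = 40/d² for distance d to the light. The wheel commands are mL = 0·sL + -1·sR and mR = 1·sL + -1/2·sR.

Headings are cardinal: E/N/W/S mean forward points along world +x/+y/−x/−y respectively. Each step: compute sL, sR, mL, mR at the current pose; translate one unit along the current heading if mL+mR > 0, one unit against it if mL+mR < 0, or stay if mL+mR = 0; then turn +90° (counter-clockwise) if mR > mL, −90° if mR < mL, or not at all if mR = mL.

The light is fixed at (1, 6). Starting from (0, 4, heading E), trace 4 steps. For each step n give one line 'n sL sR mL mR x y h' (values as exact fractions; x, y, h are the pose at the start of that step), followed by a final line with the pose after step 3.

0 40 40/9 -40/9 340/9 0 4 E
1 20 20 -20 10 1 4 N
2 40/17 8 -8 -28/17 1 3 W
3 2 5/2 -5/2 3/4 2 3 S
final 2 4 E

n=0: pose=(0,4,E); sL=40, sR=40/9; mL=-40/9, mR=340/9; mL+mR=100/3 → advance +1; mR−mL=380/9 → turn +1·90°
n=1: pose=(1,4,N); sL=20, sR=20; mL=-20, mR=10; mL+mR=-10 → advance -1; mR−mL=30 → turn +1·90°
n=2: pose=(1,3,W); sL=40/17, sR=8; mL=-8, mR=-28/17; mL+mR=-164/17 → advance -1; mR−mL=108/17 → turn +1·90°
n=3: pose=(2,3,S); sL=2, sR=5/2; mL=-5/2, mR=3/4; mL+mR=-7/4 → advance -1; mR−mL=13/4 → turn +1·90°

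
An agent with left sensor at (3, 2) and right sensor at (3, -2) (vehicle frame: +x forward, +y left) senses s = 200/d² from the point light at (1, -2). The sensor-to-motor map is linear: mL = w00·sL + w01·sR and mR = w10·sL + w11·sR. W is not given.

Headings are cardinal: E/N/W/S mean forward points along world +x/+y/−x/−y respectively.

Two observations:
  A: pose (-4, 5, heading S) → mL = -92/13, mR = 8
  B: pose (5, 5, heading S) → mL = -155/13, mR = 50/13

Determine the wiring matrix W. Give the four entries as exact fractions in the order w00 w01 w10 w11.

-1/2 -1 1 0

obs A: pose=(-4,5,S) → sL=8, sR=40/13, mL=-92/13, mR=8
obs B: pose=(5,5,S) → sL=50/13, sR=10, mL=-155/13, mR=50/13
sensor matrix S = [[8, 40/13], [50/13, 10]]; det S = 11520/169
solve [mL_A; mL_B] = S·[w00; w01] and [mR_A; mR_B] = S·[w10; w11]:
  w00 = -1/2, w01 = -1, w10 = 1, w11 = 0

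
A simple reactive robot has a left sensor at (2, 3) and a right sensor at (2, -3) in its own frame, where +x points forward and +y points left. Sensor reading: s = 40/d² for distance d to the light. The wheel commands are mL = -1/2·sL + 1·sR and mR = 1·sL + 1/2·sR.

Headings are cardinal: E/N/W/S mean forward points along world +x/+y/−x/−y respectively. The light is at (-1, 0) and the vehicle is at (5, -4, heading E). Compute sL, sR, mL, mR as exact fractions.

8/13 40/113 68/1469 1164/1469

left sensor world pos  = (7, -1); dL² = 65
right sensor world pos = (7, -7); dR² = 113
sL = 40/65 = 8/13
sR = 40/113 = 40/113
mL = -1/2·sL + 1·sR = 68/1469
mR = 1·sL + 1/2·sR = 1164/1469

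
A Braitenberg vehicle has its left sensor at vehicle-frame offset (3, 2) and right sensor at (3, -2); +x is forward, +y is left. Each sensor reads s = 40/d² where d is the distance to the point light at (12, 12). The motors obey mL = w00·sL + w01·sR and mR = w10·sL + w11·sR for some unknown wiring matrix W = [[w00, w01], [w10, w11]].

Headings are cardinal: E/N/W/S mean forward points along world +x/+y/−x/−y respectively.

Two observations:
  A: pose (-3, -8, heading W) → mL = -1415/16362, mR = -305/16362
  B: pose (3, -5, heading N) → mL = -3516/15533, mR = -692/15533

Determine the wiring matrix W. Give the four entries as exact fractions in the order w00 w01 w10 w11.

-1/2 -1 -1 1/2

obs A: pose=(-3,-8,W) → sL=5/101, sR=5/81, mL=-1415/16362, mR=-305/16362
obs B: pose=(3,-5,N) → sL=40/317, sR=8/49, mL=-3516/15533, mR=-692/15533
sensor matrix S = [[5/101, 5/81], [40/317, 8/49]]; det S = 37280/127075473
solve [mL_A; mL_B] = S·[w00; w01] and [mR_A; mR_B] = S·[w10; w11]:
  w00 = -1/2, w01 = -1, w10 = -1, w11 = 1/2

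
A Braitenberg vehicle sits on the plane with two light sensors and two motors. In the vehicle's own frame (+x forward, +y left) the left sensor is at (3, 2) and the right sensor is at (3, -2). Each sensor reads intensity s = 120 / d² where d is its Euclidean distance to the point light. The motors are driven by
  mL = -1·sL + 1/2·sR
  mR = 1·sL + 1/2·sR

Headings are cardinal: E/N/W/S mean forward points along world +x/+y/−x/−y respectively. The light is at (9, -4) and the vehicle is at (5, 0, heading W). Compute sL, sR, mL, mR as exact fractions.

left sensor world pos  = (2, -2); dL² = 53
right sensor world pos = (2, 2); dR² = 85
sL = 120/53 = 120/53
sR = 120/85 = 24/17
mL = -1·sL + 1/2·sR = -1404/901
mR = 1·sL + 1/2·sR = 2676/901

120/53 24/17 -1404/901 2676/901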